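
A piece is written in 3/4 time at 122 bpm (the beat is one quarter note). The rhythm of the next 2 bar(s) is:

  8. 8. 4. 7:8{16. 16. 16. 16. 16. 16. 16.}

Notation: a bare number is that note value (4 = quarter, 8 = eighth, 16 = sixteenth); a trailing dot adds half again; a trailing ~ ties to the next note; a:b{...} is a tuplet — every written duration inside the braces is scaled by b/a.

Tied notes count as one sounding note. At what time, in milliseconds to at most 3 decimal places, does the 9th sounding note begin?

1. 0.0ms @ 0 + 368.852ms (3/4)
2. 368.852ms @ 3/4 + 368.852ms (3/4)
3. 737.705ms @ 3/2 + 737.705ms (3/2)
4. 1475.41ms @ 3 + 210.773ms (3/7)
5. 1686.183ms @ 24/7 + 210.773ms (3/7)
6. 1896.956ms @ 27/7 + 210.773ms (3/7)
7. 2107.728ms @ 30/7 + 210.773ms (3/7)
8. 2318.501ms @ 33/7 + 210.773ms (3/7)
9. 2529.274ms @ 36/7 + 210.773ms (3/7)
10. 2740.047ms @ 39/7 + 210.773ms (3/7)

note 9 onset = 36/7b = 2529.274ms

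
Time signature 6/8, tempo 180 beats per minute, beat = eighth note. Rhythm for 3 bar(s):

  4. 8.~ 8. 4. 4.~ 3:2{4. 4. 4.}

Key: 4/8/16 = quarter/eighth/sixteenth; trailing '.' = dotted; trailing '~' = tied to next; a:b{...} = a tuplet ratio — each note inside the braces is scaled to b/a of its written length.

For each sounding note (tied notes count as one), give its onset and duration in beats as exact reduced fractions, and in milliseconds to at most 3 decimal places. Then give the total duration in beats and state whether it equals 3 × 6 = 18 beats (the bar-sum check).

1) 0.0ms=0b +1000.0ms=3b
2) 1000.0ms=3b +1000.0ms=3b
3) 2000.0ms=6b +1000.0ms=3b
4) 3000.0ms=9b +1666.667ms=5b
5) 4666.667ms=14b +666.667ms=2b
6) 5333.333ms=16b +666.667ms=2b
Σ=18b of 18 (180bpm 6/8) — PASS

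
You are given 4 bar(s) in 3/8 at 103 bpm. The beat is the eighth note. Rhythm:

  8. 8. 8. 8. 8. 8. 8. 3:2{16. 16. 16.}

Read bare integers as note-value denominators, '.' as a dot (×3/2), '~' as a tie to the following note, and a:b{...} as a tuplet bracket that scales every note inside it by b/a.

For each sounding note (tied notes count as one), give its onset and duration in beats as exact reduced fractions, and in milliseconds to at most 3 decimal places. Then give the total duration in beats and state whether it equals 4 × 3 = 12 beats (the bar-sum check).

1) 0.0ms=0b +873.786ms=3/2b
2) 873.786ms=3/2b +873.786ms=3/2b
3) 1747.573ms=3b +873.786ms=3/2b
4) 2621.359ms=9/2b +873.786ms=3/2b
5) 3495.146ms=6b +873.786ms=3/2b
6) 4368.932ms=15/2b +873.786ms=3/2b
7) 5242.718ms=9b +873.786ms=3/2b
8) 6116.505ms=21/2b +291.262ms=1/2b
9) 6407.767ms=11b +291.262ms=1/2b
10) 6699.029ms=23/2b +291.262ms=1/2b
Σ=12b of 12 (103bpm 3/8) — PASS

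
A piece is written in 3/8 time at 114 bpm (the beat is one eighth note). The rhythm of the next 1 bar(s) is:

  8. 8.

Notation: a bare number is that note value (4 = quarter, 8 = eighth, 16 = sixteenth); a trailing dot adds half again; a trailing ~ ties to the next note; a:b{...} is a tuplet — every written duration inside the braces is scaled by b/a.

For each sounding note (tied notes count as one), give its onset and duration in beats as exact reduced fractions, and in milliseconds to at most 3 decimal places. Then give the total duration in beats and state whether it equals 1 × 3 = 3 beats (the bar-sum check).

1) 0.0ms=0b +789.474ms=3/2b
2) 789.474ms=3/2b +789.474ms=3/2b
Σ=3b of 3 (114bpm 3/8) — PASS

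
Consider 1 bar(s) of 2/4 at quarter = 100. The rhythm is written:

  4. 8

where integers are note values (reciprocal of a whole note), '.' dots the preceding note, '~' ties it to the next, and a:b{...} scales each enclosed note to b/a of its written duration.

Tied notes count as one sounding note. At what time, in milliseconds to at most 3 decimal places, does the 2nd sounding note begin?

1. 0.0ms @ 0 + 900.0ms (3/2)
2. 900.0ms @ 3/2 + 300.0ms (1/2)

note 2 onset = 3/2b = 900.0ms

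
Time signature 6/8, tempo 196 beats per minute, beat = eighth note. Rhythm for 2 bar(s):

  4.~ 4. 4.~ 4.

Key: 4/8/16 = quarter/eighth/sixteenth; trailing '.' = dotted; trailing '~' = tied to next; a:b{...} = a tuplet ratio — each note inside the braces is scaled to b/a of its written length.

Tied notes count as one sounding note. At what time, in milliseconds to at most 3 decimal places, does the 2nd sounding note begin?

1. 0.0ms @ 0 + 1836.735ms (6)
2. 1836.735ms @ 6 + 1836.735ms (6)

note 2 onset = 6b = 1836.735ms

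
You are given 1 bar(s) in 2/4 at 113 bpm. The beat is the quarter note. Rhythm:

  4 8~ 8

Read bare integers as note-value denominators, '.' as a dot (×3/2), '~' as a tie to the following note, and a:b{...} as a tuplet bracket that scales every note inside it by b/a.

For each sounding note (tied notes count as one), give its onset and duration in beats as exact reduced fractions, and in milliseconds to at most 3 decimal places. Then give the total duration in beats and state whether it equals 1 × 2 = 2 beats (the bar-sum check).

1) 0.0ms=0b +530.973ms=1b
2) 530.973ms=1b +530.973ms=1b
Σ=2b of 2 (113bpm 2/4) — PASS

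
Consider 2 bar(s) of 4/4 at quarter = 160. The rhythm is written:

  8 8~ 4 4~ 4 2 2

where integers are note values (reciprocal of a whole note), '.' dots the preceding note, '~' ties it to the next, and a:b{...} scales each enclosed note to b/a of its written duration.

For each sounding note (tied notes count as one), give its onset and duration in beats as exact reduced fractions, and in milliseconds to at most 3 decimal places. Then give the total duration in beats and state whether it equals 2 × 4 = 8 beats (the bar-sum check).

1) 0.0ms=0b +187.5ms=1/2b
2) 187.5ms=1/2b +562.5ms=3/2b
3) 750.0ms=2b +750.0ms=2b
4) 1500.0ms=4b +750.0ms=2b
5) 2250.0ms=6b +750.0ms=2b
Σ=8b of 8 (160bpm 4/4) — PASS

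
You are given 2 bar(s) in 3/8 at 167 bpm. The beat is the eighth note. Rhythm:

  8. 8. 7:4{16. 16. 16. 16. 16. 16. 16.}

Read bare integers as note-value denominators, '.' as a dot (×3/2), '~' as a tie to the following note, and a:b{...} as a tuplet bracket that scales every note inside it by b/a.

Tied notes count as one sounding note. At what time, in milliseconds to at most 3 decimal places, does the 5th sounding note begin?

1. 0.0ms @ 0 + 538.922ms (3/2)
2. 538.922ms @ 3/2 + 538.922ms (3/2)
3. 1077.844ms @ 3 + 153.978ms (3/7)
4. 1231.822ms @ 24/7 + 153.978ms (3/7)
5. 1385.8ms @ 27/7 + 153.978ms (3/7)
6. 1539.778ms @ 30/7 + 153.978ms (3/7)
7. 1693.755ms @ 33/7 + 153.978ms (3/7)
8. 1847.733ms @ 36/7 + 153.978ms (3/7)
9. 2001.711ms @ 39/7 + 153.978ms (3/7)

note 5 onset = 27/7b = 1385.8ms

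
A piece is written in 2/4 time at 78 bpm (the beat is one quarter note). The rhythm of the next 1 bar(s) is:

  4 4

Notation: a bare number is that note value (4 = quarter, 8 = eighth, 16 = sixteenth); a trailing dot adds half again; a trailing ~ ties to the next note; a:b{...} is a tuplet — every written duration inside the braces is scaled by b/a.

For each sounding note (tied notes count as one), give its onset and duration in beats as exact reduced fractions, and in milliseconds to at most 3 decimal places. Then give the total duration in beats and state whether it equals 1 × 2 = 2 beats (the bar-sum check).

1) 0.0ms=0b +769.231ms=1b
2) 769.231ms=1b +769.231ms=1b
Σ=2b of 2 (78bpm 2/4) — PASS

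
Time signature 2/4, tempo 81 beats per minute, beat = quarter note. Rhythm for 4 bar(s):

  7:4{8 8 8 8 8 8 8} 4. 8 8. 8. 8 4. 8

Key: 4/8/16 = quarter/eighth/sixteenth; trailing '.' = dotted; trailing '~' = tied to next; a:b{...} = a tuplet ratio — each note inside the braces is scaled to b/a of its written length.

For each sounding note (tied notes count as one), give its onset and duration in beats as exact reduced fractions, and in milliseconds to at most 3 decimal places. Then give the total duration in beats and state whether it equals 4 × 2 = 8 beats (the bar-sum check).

1) 0.0ms=0b +211.64ms=2/7b
2) 211.64ms=2/7b +211.64ms=2/7b
3) 423.28ms=4/7b +211.64ms=2/7b
4) 634.921ms=6/7b +211.64ms=2/7b
5) 846.561ms=8/7b +211.64ms=2/7b
6) 1058.201ms=10/7b +211.64ms=2/7b
7) 1269.841ms=12/7b +211.64ms=2/7b
8) 1481.481ms=2b +1111.111ms=3/2b
9) 2592.593ms=7/2b +370.37ms=1/2b
10) 2962.963ms=4b +555.556ms=3/4b
11) 3518.519ms=19/4b +555.556ms=3/4b
12) 4074.074ms=11/2b +370.37ms=1/2b
13) 4444.444ms=6b +1111.111ms=3/2b
14) 5555.556ms=15/2b +370.37ms=1/2b
Σ=8b of 8 (81bpm 2/4) — PASS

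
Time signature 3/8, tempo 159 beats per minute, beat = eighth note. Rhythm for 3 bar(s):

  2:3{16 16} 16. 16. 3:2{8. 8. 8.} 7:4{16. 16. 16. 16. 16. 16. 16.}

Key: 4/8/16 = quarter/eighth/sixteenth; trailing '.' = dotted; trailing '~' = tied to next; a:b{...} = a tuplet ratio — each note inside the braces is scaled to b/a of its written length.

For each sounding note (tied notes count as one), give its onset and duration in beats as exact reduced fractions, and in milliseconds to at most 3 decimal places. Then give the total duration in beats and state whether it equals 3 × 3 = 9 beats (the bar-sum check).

1) 0.0ms=0b +283.019ms=3/4b
2) 283.019ms=3/4b +283.019ms=3/4b
3) 566.038ms=3/2b +283.019ms=3/4b
4) 849.057ms=9/4b +283.019ms=3/4b
5) 1132.075ms=3b +377.358ms=1b
6) 1509.434ms=4b +377.358ms=1b
7) 1886.792ms=5b +377.358ms=1b
8) 2264.151ms=6b +161.725ms=3/7b
9) 2425.876ms=45/7b +161.725ms=3/7b
10) 2587.601ms=48/7b +161.725ms=3/7b
11) 2749.326ms=51/7b +161.725ms=3/7b
12) 2911.051ms=54/7b +161.725ms=3/7b
13) 3072.776ms=57/7b +161.725ms=3/7b
14) 3234.501ms=60/7b +161.725ms=3/7b
Σ=9b of 9 (159bpm 3/8) — PASS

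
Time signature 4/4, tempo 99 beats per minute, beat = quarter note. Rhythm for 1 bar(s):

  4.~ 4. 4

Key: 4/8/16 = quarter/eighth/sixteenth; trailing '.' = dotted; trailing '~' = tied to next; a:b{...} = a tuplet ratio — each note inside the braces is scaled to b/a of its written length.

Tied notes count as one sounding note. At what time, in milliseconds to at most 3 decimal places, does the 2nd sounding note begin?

note 2 onset = 3b = 1818.182ms

1. 0.0ms @ 0 + 1818.182ms (3)
2. 1818.182ms @ 3 + 606.061ms (1)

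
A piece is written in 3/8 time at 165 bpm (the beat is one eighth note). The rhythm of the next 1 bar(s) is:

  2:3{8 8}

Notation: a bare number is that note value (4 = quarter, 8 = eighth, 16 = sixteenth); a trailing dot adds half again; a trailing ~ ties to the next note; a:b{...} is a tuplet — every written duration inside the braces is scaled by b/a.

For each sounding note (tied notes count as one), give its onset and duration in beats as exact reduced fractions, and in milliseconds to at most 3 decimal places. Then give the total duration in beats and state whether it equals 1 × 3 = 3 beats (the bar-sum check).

1) 0.0ms=0b +545.455ms=3/2b
2) 545.455ms=3/2b +545.455ms=3/2b
Σ=3b of 3 (165bpm 3/8) — PASS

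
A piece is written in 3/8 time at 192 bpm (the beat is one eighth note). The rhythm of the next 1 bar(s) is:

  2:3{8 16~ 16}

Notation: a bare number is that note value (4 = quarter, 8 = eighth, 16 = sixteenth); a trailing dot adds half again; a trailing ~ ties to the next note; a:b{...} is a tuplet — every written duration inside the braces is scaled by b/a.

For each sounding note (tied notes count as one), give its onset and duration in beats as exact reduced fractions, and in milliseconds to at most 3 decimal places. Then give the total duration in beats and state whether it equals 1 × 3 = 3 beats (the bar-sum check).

1) 0.0ms=0b +468.75ms=3/2b
2) 468.75ms=3/2b +468.75ms=3/2b
Σ=3b of 3 (192bpm 3/8) — PASS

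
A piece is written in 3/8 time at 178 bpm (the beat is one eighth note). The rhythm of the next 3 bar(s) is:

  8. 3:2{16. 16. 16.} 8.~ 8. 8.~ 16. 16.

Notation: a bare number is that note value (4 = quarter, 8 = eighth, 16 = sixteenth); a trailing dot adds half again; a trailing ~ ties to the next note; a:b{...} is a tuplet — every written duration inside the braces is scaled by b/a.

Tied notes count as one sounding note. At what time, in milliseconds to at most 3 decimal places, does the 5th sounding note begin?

1. 0.0ms @ 0 + 505.618ms (3/2)
2. 505.618ms @ 3/2 + 168.539ms (1/2)
3. 674.157ms @ 2 + 168.539ms (1/2)
4. 842.697ms @ 5/2 + 168.539ms (1/2)
5. 1011.236ms @ 3 + 1011.236ms (3)
6. 2022.472ms @ 6 + 758.427ms (9/4)
7. 2780.899ms @ 33/4 + 252.809ms (3/4)

note 5 onset = 3b = 1011.236ms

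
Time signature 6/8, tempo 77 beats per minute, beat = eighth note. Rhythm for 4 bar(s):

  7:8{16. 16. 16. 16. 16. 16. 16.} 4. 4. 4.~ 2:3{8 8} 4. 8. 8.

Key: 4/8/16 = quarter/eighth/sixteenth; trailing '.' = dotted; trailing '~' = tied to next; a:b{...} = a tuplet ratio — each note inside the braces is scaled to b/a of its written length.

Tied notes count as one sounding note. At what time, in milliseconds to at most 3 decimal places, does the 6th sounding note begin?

note 6 onset = 30/7b = 3339.518ms

1. 0.0ms @ 0 + 667.904ms (6/7)
2. 667.904ms @ 6/7 + 667.904ms (6/7)
3. 1335.807ms @ 12/7 + 667.904ms (6/7)
4. 2003.711ms @ 18/7 + 667.904ms (6/7)
5. 2671.614ms @ 24/7 + 667.904ms (6/7)
6. 3339.518ms @ 30/7 + 667.904ms (6/7)
7. 4007.421ms @ 36/7 + 667.904ms (6/7)
8. 4675.325ms @ 6 + 2337.662ms (3)
9. 7012.987ms @ 9 + 2337.662ms (3)
10. 9350.649ms @ 12 + 3506.494ms (9/2)
11. 12857.143ms @ 33/2 + 1168.831ms (3/2)
12. 14025.974ms @ 18 + 2337.662ms (3)
13. 16363.636ms @ 21 + 1168.831ms (3/2)
14. 17532.468ms @ 45/2 + 1168.831ms (3/2)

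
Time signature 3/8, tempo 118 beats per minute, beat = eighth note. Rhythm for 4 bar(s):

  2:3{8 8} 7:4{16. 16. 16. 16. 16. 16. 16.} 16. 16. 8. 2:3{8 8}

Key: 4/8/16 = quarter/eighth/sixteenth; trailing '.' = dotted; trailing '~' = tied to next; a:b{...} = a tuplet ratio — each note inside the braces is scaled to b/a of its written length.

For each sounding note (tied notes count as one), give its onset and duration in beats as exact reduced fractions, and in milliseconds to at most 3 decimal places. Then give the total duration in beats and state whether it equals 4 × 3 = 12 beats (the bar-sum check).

1) 0.0ms=0b +762.712ms=3/2b
2) 762.712ms=3/2b +762.712ms=3/2b
3) 1525.424ms=3b +217.918ms=3/7b
4) 1743.341ms=24/7b +217.918ms=3/7b
5) 1961.259ms=27/7b +217.918ms=3/7b
6) 2179.177ms=30/7b +217.918ms=3/7b
7) 2397.094ms=33/7b +217.918ms=3/7b
8) 2615.012ms=36/7b +217.918ms=3/7b
9) 2832.93ms=39/7b +217.918ms=3/7b
10) 3050.847ms=6b +381.356ms=3/4b
11) 3432.203ms=27/4b +381.356ms=3/4b
12) 3813.559ms=15/2b +762.712ms=3/2b
13) 4576.271ms=9b +762.712ms=3/2b
14) 5338.983ms=21/2b +762.712ms=3/2b
Σ=12b of 12 (118bpm 3/8) — PASS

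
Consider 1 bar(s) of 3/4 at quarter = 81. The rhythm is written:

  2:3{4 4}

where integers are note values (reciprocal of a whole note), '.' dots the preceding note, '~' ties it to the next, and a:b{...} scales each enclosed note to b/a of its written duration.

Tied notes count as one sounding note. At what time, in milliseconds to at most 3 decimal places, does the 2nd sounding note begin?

1. 0.0ms @ 0 + 1111.111ms (3/2)
2. 1111.111ms @ 3/2 + 1111.111ms (3/2)

note 2 onset = 3/2b = 1111.111ms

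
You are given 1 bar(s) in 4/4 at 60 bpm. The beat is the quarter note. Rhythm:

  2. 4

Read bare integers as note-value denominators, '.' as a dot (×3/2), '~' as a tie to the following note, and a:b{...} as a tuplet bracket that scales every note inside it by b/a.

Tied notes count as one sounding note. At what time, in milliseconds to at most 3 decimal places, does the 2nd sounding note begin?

note 2 onset = 3b = 3000.0ms

1. 0.0ms @ 0 + 3000.0ms (3)
2. 3000.0ms @ 3 + 1000.0ms (1)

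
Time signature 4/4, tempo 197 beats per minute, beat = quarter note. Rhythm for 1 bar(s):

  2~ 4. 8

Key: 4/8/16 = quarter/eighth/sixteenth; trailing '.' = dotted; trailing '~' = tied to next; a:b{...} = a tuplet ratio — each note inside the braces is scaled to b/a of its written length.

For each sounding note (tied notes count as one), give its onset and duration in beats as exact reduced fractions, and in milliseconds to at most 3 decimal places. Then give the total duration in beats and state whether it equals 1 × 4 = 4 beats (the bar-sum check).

1) 0.0ms=0b +1065.99ms=7/2b
2) 1065.99ms=7/2b +152.284ms=1/2b
Σ=4b of 4 (197bpm 4/4) — PASS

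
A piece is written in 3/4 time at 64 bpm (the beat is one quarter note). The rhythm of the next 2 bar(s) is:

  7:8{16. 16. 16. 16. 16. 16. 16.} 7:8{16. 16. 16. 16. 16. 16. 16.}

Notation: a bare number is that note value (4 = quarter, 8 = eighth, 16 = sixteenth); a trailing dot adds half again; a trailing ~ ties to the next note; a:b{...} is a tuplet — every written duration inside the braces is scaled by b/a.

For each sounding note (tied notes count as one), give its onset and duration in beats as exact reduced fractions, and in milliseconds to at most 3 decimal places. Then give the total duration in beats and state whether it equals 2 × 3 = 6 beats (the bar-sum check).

1) 0.0ms=0b +401.786ms=3/7b
2) 401.786ms=3/7b +401.786ms=3/7b
3) 803.571ms=6/7b +401.786ms=3/7b
4) 1205.357ms=9/7b +401.786ms=3/7b
5) 1607.143ms=12/7b +401.786ms=3/7b
6) 2008.929ms=15/7b +401.786ms=3/7b
7) 2410.714ms=18/7b +401.786ms=3/7b
8) 2812.5ms=3b +401.786ms=3/7b
9) 3214.286ms=24/7b +401.786ms=3/7b
10) 3616.071ms=27/7b +401.786ms=3/7b
11) 4017.857ms=30/7b +401.786ms=3/7b
12) 4419.643ms=33/7b +401.786ms=3/7b
13) 4821.429ms=36/7b +401.786ms=3/7b
14) 5223.214ms=39/7b +401.786ms=3/7b
Σ=6b of 6 (64bpm 3/4) — PASS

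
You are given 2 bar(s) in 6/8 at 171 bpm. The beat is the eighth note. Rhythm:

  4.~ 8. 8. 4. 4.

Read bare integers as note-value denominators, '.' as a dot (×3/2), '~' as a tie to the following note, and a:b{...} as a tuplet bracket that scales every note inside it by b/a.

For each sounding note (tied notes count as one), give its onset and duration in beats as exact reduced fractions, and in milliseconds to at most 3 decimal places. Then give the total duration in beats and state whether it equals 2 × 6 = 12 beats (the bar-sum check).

1) 0.0ms=0b +1578.947ms=9/2b
2) 1578.947ms=9/2b +526.316ms=3/2b
3) 2105.263ms=6b +1052.632ms=3b
4) 3157.895ms=9b +1052.632ms=3b
Σ=12b of 12 (171bpm 6/8) — PASS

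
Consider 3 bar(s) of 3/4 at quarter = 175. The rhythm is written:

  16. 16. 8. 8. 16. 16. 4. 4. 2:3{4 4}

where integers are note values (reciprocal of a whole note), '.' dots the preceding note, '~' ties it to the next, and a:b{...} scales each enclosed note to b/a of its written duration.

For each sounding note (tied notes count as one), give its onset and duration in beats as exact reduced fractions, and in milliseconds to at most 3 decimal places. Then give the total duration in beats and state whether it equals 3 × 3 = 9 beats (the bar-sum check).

1) 0.0ms=0b +128.571ms=3/8b
2) 128.571ms=3/8b +128.571ms=3/8b
3) 257.143ms=3/4b +257.143ms=3/4b
4) 514.286ms=3/2b +257.143ms=3/4b
5) 771.429ms=9/4b +128.571ms=3/8b
6) 900.0ms=21/8b +128.571ms=3/8b
7) 1028.571ms=3b +514.286ms=3/2b
8) 1542.857ms=9/2b +514.286ms=3/2b
9) 2057.143ms=6b +514.286ms=3/2b
10) 2571.429ms=15/2b +514.286ms=3/2b
Σ=9b of 9 (175bpm 3/4) — PASS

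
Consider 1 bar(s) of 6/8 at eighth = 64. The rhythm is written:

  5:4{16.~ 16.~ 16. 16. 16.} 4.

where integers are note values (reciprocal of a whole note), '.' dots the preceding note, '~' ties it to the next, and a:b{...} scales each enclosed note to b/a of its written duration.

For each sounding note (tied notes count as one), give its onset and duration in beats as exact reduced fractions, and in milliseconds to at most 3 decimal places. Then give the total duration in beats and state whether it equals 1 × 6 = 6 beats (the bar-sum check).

1) 0.0ms=0b +1687.5ms=9/5b
2) 1687.5ms=9/5b +562.5ms=3/5b
3) 2250.0ms=12/5b +562.5ms=3/5b
4) 2812.5ms=3b +2812.5ms=3b
Σ=6b of 6 (64bpm 6/8) — PASS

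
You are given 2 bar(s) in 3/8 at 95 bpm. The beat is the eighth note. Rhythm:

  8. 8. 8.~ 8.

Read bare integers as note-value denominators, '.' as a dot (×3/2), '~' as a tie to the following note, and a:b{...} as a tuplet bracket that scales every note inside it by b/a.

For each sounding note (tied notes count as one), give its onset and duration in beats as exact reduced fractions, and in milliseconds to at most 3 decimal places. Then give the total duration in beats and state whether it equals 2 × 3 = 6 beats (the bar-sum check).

1) 0.0ms=0b +947.368ms=3/2b
2) 947.368ms=3/2b +947.368ms=3/2b
3) 1894.737ms=3b +1894.737ms=3b
Σ=6b of 6 (95bpm 3/8) — PASS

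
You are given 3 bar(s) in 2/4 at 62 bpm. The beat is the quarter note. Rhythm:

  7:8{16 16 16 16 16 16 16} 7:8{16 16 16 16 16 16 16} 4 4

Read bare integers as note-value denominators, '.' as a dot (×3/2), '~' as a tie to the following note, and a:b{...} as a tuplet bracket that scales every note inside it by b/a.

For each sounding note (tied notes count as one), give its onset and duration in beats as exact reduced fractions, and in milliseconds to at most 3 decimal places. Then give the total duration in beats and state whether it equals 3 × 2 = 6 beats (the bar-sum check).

1) 0.0ms=0b +276.498ms=2/7b
2) 276.498ms=2/7b +276.498ms=2/7b
3) 552.995ms=4/7b +276.498ms=2/7b
4) 829.493ms=6/7b +276.498ms=2/7b
5) 1105.991ms=8/7b +276.498ms=2/7b
6) 1382.488ms=10/7b +276.498ms=2/7b
7) 1658.986ms=12/7b +276.498ms=2/7b
8) 1935.484ms=2b +276.498ms=2/7b
9) 2211.982ms=16/7b +276.498ms=2/7b
10) 2488.479ms=18/7b +276.498ms=2/7b
11) 2764.977ms=20/7b +276.498ms=2/7b
12) 3041.475ms=22/7b +276.498ms=2/7b
13) 3317.972ms=24/7b +276.498ms=2/7b
14) 3594.47ms=26/7b +276.498ms=2/7b
15) 3870.968ms=4b +967.742ms=1b
16) 4838.71ms=5b +967.742ms=1b
Σ=6b of 6 (62bpm 2/4) — PASS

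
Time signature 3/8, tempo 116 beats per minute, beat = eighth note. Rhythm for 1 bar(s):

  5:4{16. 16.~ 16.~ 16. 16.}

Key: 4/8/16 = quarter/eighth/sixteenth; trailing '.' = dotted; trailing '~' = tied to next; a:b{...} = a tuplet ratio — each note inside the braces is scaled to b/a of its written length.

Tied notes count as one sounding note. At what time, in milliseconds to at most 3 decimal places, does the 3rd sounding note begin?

note 3 onset = 12/5b = 1241.379ms

1. 0.0ms @ 0 + 310.345ms (3/5)
2. 310.345ms @ 3/5 + 931.034ms (9/5)
3. 1241.379ms @ 12/5 + 310.345ms (3/5)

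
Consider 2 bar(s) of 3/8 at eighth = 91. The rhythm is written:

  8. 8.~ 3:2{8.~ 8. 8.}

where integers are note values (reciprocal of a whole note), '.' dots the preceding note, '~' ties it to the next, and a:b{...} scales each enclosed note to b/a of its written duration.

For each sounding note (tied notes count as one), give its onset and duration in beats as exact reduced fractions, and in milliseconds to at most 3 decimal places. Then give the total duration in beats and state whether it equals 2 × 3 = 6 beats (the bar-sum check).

1) 0.0ms=0b +989.011ms=3/2b
2) 989.011ms=3/2b +2307.692ms=7/2b
3) 3296.703ms=5b +659.341ms=1b
Σ=6b of 6 (91bpm 3/8) — PASS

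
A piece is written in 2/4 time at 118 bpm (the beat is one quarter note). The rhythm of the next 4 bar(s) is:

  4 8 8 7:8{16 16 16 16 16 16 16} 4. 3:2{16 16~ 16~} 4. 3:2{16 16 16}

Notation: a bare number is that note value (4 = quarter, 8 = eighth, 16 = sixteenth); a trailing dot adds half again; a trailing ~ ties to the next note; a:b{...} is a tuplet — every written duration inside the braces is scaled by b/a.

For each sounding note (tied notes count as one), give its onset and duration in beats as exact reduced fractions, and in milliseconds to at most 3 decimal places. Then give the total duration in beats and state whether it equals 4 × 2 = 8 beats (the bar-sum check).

1) 0.0ms=0b +508.475ms=1b
2) 508.475ms=1b +254.237ms=1/2b
3) 762.712ms=3/2b +254.237ms=1/2b
4) 1016.949ms=2b +145.278ms=2/7b
5) 1162.228ms=16/7b +145.278ms=2/7b
6) 1307.506ms=18/7b +145.278ms=2/7b
7) 1452.785ms=20/7b +145.278ms=2/7b
8) 1598.063ms=22/7b +145.278ms=2/7b
9) 1743.341ms=24/7b +145.278ms=2/7b
10) 1888.62ms=26/7b +145.278ms=2/7b
11) 2033.898ms=4b +762.712ms=3/2b
12) 2796.61ms=11/2b +84.746ms=1/6b
13) 2881.356ms=17/3b +932.203ms=11/6b
14) 3813.559ms=15/2b +84.746ms=1/6b
15) 3898.305ms=23/3b +84.746ms=1/6b
16) 3983.051ms=47/6b +84.746ms=1/6b
Σ=8b of 8 (118bpm 2/4) — PASS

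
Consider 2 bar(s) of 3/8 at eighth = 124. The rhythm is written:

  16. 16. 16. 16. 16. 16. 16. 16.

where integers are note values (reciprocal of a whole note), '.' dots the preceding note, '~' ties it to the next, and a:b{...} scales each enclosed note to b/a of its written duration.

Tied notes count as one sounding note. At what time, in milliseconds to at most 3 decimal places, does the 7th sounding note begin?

note 7 onset = 9/2b = 2177.419ms

1. 0.0ms @ 0 + 362.903ms (3/4)
2. 362.903ms @ 3/4 + 362.903ms (3/4)
3. 725.806ms @ 3/2 + 362.903ms (3/4)
4. 1088.71ms @ 9/4 + 362.903ms (3/4)
5. 1451.613ms @ 3 + 362.903ms (3/4)
6. 1814.516ms @ 15/4 + 362.903ms (3/4)
7. 2177.419ms @ 9/2 + 362.903ms (3/4)
8. 2540.323ms @ 21/4 + 362.903ms (3/4)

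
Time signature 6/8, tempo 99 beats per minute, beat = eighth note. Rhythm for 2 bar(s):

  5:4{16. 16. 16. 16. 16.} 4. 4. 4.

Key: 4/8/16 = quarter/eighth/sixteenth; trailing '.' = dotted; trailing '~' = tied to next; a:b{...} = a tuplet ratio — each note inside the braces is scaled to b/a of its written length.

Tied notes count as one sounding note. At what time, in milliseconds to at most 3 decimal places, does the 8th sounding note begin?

note 8 onset = 9b = 5454.545ms

1. 0.0ms @ 0 + 363.636ms (3/5)
2. 363.636ms @ 3/5 + 363.636ms (3/5)
3. 727.273ms @ 6/5 + 363.636ms (3/5)
4. 1090.909ms @ 9/5 + 363.636ms (3/5)
5. 1454.545ms @ 12/5 + 363.636ms (3/5)
6. 1818.182ms @ 3 + 1818.182ms (3)
7. 3636.364ms @ 6 + 1818.182ms (3)
8. 5454.545ms @ 9 + 1818.182ms (3)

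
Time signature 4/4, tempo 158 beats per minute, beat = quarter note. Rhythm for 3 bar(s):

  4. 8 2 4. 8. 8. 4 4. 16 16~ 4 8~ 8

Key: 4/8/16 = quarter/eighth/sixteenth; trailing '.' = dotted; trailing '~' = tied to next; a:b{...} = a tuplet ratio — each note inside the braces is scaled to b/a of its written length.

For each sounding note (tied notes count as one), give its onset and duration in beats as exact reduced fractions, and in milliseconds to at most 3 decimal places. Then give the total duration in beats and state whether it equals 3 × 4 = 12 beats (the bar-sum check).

1) 0.0ms=0b +569.62ms=3/2b
2) 569.62ms=3/2b +189.873ms=1/2b
3) 759.494ms=2b +759.494ms=2b
4) 1518.987ms=4b +569.62ms=3/2b
5) 2088.608ms=11/2b +284.81ms=3/4b
6) 2373.418ms=25/4b +284.81ms=3/4b
7) 2658.228ms=7b +379.747ms=1b
8) 3037.975ms=8b +569.62ms=3/2b
9) 3607.595ms=19/2b +94.937ms=1/4b
10) 3702.532ms=39/4b +474.684ms=5/4b
11) 4177.215ms=11b +379.747ms=1b
Σ=12b of 12 (158bpm 4/4) — PASS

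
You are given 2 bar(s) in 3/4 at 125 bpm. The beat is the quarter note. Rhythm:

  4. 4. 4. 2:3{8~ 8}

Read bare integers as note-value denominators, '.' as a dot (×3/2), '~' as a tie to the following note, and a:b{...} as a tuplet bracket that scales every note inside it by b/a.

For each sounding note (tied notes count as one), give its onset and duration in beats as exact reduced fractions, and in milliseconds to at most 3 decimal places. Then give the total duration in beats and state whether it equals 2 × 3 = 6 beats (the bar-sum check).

1) 0.0ms=0b +720.0ms=3/2b
2) 720.0ms=3/2b +720.0ms=3/2b
3) 1440.0ms=3b +720.0ms=3/2b
4) 2160.0ms=9/2b +720.0ms=3/2b
Σ=6b of 6 (125bpm 3/4) — PASS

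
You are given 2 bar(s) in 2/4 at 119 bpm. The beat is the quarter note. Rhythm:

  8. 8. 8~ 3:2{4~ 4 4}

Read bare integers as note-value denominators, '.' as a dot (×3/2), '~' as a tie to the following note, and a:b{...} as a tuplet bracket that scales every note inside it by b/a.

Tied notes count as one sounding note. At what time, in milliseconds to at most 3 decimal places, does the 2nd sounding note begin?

1. 0.0ms @ 0 + 378.151ms (3/4)
2. 378.151ms @ 3/4 + 378.151ms (3/4)
3. 756.303ms @ 3/2 + 924.37ms (11/6)
4. 1680.672ms @ 10/3 + 336.134ms (2/3)

note 2 onset = 3/4b = 378.151ms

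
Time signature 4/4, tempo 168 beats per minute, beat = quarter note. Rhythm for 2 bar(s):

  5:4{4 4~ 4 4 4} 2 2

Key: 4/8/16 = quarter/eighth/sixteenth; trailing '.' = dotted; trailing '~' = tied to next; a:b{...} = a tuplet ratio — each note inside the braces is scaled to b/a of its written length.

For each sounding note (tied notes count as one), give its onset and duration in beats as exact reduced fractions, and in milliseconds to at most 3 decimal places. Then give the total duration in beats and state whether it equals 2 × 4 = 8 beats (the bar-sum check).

1) 0.0ms=0b +285.714ms=4/5b
2) 285.714ms=4/5b +571.429ms=8/5b
3) 857.143ms=12/5b +285.714ms=4/5b
4) 1142.857ms=16/5b +285.714ms=4/5b
5) 1428.571ms=4b +714.286ms=2b
6) 2142.857ms=6b +714.286ms=2b
Σ=8b of 8 (168bpm 4/4) — PASS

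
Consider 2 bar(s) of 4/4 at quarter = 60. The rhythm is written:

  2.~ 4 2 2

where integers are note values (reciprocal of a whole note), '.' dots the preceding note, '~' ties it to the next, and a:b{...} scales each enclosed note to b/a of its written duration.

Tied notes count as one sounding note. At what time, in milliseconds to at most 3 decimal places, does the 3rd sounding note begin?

1. 0.0ms @ 0 + 4000.0ms (4)
2. 4000.0ms @ 4 + 2000.0ms (2)
3. 6000.0ms @ 6 + 2000.0ms (2)

note 3 onset = 6b = 6000.0ms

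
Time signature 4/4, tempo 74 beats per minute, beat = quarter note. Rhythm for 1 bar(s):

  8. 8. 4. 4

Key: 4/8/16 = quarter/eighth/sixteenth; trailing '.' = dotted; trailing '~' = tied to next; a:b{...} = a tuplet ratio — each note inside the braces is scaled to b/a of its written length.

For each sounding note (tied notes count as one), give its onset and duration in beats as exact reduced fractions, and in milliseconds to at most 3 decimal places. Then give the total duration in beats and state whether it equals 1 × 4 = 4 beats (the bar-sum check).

1) 0.0ms=0b +608.108ms=3/4b
2) 608.108ms=3/4b +608.108ms=3/4b
3) 1216.216ms=3/2b +1216.216ms=3/2b
4) 2432.432ms=3b +810.811ms=1b
Σ=4b of 4 (74bpm 4/4) — PASS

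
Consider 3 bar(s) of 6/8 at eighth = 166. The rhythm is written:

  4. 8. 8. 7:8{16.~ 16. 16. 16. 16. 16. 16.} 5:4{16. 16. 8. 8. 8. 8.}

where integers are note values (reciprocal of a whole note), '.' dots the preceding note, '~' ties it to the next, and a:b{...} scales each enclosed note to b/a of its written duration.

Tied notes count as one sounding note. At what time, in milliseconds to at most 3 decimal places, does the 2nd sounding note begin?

1. 0.0ms @ 0 + 1084.337ms (3)
2. 1084.337ms @ 3 + 542.169ms (3/2)
3. 1626.506ms @ 9/2 + 542.169ms (3/2)
4. 2168.675ms @ 6 + 619.621ms (12/7)
5. 2788.296ms @ 54/7 + 309.811ms (6/7)
6. 3098.107ms @ 60/7 + 309.811ms (6/7)
7. 3407.917ms @ 66/7 + 309.811ms (6/7)
8. 3717.728ms @ 72/7 + 309.811ms (6/7)
9. 4027.539ms @ 78/7 + 309.811ms (6/7)
10. 4337.349ms @ 12 + 216.867ms (3/5)
11. 4554.217ms @ 63/5 + 216.867ms (3/5)
12. 4771.084ms @ 66/5 + 433.735ms (6/5)
13. 5204.819ms @ 72/5 + 433.735ms (6/5)
14. 5638.554ms @ 78/5 + 433.735ms (6/5)
15. 6072.289ms @ 84/5 + 433.735ms (6/5)

note 2 onset = 3b = 1084.337ms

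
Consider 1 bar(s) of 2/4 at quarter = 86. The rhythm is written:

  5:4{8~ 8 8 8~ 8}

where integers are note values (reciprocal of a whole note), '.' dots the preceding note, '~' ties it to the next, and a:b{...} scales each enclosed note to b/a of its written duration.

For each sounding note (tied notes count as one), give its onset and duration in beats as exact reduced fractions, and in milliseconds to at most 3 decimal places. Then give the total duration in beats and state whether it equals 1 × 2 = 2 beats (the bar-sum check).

1) 0.0ms=0b +558.14ms=4/5b
2) 558.14ms=4/5b +279.07ms=2/5b
3) 837.209ms=6/5b +558.14ms=4/5b
Σ=2b of 2 (86bpm 2/4) — PASS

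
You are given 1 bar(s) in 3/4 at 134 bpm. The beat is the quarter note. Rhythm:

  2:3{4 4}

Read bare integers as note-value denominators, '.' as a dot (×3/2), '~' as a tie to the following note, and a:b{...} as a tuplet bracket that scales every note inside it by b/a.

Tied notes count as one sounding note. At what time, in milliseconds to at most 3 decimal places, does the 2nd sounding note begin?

1. 0.0ms @ 0 + 671.642ms (3/2)
2. 671.642ms @ 3/2 + 671.642ms (3/2)

note 2 onset = 3/2b = 671.642ms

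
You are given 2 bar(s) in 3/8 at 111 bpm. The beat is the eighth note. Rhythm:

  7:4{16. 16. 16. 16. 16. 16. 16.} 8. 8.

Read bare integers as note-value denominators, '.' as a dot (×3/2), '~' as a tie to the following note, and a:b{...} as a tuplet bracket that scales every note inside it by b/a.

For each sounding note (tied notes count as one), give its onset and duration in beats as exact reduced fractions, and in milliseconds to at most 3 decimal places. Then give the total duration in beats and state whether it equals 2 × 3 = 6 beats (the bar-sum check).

1) 0.0ms=0b +231.66ms=3/7b
2) 231.66ms=3/7b +231.66ms=3/7b
3) 463.32ms=6/7b +231.66ms=3/7b
4) 694.981ms=9/7b +231.66ms=3/7b
5) 926.641ms=12/7b +231.66ms=3/7b
6) 1158.301ms=15/7b +231.66ms=3/7b
7) 1389.961ms=18/7b +231.66ms=3/7b
8) 1621.622ms=3b +810.811ms=3/2b
9) 2432.432ms=9/2b +810.811ms=3/2b
Σ=6b of 6 (111bpm 3/8) — PASS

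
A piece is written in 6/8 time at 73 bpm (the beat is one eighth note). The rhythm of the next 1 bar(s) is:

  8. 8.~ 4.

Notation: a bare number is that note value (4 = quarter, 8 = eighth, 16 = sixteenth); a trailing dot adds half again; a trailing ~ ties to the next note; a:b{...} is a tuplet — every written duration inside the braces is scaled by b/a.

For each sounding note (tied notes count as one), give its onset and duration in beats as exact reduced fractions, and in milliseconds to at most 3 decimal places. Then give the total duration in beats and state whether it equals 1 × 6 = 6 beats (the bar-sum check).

1) 0.0ms=0b +1232.877ms=3/2b
2) 1232.877ms=3/2b +3698.63ms=9/2b
Σ=6b of 6 (73bpm 6/8) — PASS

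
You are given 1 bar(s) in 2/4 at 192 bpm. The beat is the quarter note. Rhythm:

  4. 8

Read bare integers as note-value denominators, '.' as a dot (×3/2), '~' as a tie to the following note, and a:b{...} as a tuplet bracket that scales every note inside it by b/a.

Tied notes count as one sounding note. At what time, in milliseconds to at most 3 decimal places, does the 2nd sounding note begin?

1. 0.0ms @ 0 + 468.75ms (3/2)
2. 468.75ms @ 3/2 + 156.25ms (1/2)

note 2 onset = 3/2b = 468.75ms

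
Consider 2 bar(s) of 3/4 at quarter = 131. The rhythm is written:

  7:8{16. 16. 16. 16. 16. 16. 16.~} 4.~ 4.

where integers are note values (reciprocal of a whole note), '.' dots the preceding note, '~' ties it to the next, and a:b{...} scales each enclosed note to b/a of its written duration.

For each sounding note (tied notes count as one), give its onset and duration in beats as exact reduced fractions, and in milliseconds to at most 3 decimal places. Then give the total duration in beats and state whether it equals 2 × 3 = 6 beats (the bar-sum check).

1) 0.0ms=0b +196.292ms=3/7b
2) 196.292ms=3/7b +196.292ms=3/7b
3) 392.585ms=6/7b +196.292ms=3/7b
4) 588.877ms=9/7b +196.292ms=3/7b
5) 785.169ms=12/7b +196.292ms=3/7b
6) 981.461ms=15/7b +196.292ms=3/7b
7) 1177.754ms=18/7b +1570.338ms=24/7b
Σ=6b of 6 (131bpm 3/4) — PASS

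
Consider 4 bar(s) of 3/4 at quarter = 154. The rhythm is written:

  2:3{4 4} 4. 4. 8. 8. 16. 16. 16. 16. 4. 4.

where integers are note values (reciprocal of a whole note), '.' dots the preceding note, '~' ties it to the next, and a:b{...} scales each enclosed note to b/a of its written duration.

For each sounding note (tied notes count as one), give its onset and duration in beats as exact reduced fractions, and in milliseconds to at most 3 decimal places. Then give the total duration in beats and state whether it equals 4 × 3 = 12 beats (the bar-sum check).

1) 0.0ms=0b +584.416ms=3/2b
2) 584.416ms=3/2b +584.416ms=3/2b
3) 1168.831ms=3b +584.416ms=3/2b
4) 1753.247ms=9/2b +584.416ms=3/2b
5) 2337.662ms=6b +292.208ms=3/4b
6) 2629.87ms=27/4b +292.208ms=3/4b
7) 2922.078ms=15/2b +146.104ms=3/8b
8) 3068.182ms=63/8b +146.104ms=3/8b
9) 3214.286ms=33/4b +146.104ms=3/8b
10) 3360.39ms=69/8b +146.104ms=3/8b
11) 3506.494ms=9b +584.416ms=3/2b
12) 4090.909ms=21/2b +584.416ms=3/2b
Σ=12b of 12 (154bpm 3/4) — PASS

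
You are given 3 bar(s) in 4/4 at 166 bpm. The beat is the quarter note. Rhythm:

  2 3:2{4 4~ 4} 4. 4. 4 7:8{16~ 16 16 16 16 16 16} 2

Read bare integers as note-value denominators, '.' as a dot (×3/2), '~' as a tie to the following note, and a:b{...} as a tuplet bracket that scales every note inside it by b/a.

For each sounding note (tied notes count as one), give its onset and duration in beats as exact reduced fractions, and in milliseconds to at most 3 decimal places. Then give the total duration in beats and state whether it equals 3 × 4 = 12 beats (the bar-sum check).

1) 0.0ms=0b +722.892ms=2b
2) 722.892ms=2b +240.964ms=2/3b
3) 963.855ms=8/3b +481.928ms=4/3b
4) 1445.783ms=4b +542.169ms=3/2b
5) 1987.952ms=11/2b +542.169ms=3/2b
6) 2530.12ms=7b +361.446ms=1b
7) 2891.566ms=8b +206.54ms=4/7b
8) 3098.107ms=60/7b +103.27ms=2/7b
9) 3201.377ms=62/7b +103.27ms=2/7b
10) 3304.647ms=64/7b +103.27ms=2/7b
11) 3407.917ms=66/7b +103.27ms=2/7b
12) 3511.188ms=68/7b +103.27ms=2/7b
13) 3614.458ms=10b +722.892ms=2b
Σ=12b of 12 (166bpm 4/4) — PASS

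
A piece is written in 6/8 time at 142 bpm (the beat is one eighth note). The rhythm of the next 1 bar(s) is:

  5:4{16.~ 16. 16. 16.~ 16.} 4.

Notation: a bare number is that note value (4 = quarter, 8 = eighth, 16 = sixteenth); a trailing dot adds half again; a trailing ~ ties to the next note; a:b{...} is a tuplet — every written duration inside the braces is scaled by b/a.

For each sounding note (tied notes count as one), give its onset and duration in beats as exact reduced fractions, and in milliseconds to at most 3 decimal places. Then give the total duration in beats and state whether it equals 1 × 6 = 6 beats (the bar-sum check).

1) 0.0ms=0b +507.042ms=6/5b
2) 507.042ms=6/5b +253.521ms=3/5b
3) 760.563ms=9/5b +507.042ms=6/5b
4) 1267.606ms=3b +1267.606ms=3b
Σ=6b of 6 (142bpm 6/8) — PASS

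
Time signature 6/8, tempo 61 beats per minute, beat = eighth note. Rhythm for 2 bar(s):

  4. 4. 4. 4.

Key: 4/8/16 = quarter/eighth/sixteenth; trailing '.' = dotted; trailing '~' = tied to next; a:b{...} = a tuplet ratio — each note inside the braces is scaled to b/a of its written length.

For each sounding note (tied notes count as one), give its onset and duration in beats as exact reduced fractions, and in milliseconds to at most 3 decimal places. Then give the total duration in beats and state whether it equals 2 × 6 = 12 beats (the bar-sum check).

1) 0.0ms=0b +2950.82ms=3b
2) 2950.82ms=3b +2950.82ms=3b
3) 5901.639ms=6b +2950.82ms=3b
4) 8852.459ms=9b +2950.82ms=3b
Σ=12b of 12 (61bpm 6/8) — PASS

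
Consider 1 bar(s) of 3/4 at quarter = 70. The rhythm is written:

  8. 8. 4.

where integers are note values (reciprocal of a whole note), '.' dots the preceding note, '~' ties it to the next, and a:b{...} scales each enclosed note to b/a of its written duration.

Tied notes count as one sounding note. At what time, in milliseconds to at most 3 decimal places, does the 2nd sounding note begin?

note 2 onset = 3/4b = 642.857ms

1. 0.0ms @ 0 + 642.857ms (3/4)
2. 642.857ms @ 3/4 + 642.857ms (3/4)
3. 1285.714ms @ 3/2 + 1285.714ms (3/2)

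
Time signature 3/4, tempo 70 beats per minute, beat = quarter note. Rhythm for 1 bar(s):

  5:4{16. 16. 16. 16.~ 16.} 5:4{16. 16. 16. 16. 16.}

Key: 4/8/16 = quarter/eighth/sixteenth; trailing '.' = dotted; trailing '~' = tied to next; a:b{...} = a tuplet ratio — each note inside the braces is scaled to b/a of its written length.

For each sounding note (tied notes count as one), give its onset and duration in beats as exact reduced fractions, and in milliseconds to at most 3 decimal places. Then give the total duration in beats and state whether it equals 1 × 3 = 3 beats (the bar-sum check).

1) 0.0ms=0b +257.143ms=3/10b
2) 257.143ms=3/10b +257.143ms=3/10b
3) 514.286ms=3/5b +257.143ms=3/10b
4) 771.429ms=9/10b +514.286ms=3/5b
5) 1285.714ms=3/2b +257.143ms=3/10b
6) 1542.857ms=9/5b +257.143ms=3/10b
7) 1800.0ms=21/10b +257.143ms=3/10b
8) 2057.143ms=12/5b +257.143ms=3/10b
9) 2314.286ms=27/10b +257.143ms=3/10b
Σ=3b of 3 (70bpm 3/4) — PASS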